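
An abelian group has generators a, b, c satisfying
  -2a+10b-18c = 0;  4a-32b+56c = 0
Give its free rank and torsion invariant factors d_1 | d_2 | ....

Answer: M ≅ ℤ^1 ⊕ ℤ/2 ⊕ ℤ/4

Derivation:
rank_ℚ(R)=2; free=3−2=1
SNF(R) diag = [2, 4] → torsion [2, 4]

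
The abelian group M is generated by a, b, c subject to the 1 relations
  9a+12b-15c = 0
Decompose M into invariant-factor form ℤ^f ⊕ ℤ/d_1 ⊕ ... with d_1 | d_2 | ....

Answer: M ≅ ℤ^2 ⊕ ℤ/3

Derivation:
rank_ℚ(R)=1; free=3−1=2
SNF(R) diag = [3] → torsion [3]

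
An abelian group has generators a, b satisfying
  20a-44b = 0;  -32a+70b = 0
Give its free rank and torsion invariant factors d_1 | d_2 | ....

Answer: M ≅ ℤ/2 ⊕ ℤ/4

Derivation:
rank_ℚ(R)=2; free=2−2=0
SNF(R) diag = [2, 4] → torsion [2, 4]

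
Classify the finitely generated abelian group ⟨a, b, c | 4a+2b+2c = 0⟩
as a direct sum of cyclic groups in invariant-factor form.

rank_ℚ(R)=1; free=3−1=2
SNF(R) diag = [2] → torsion [2]

Answer: M ≅ ℤ^2 ⊕ ℤ/2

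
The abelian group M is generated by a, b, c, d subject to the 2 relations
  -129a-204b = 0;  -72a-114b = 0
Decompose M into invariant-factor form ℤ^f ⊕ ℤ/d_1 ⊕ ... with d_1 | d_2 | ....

rank_ℚ(R)=2; free=4−2=2
SNF(R) diag = [3, 6] → torsion [3, 6]

Answer: M ≅ ℤ^2 ⊕ ℤ/3 ⊕ ℤ/6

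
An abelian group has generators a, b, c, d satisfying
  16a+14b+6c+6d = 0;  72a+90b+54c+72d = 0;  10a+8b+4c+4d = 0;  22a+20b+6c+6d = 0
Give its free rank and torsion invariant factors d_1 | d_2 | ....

Answer: M ≅ ℤ/2 ⊕ ℤ/2 ⊕ ℤ/6 ⊕ ℤ/18

Derivation:
rank_ℚ(R)=4; free=4−4=0
SNF(R) diag = [2, 2, 6, 18] → torsion [2, 2, 6, 18]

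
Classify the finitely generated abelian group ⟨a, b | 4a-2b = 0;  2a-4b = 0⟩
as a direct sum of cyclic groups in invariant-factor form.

rank_ℚ(R)=2; free=2−2=0
SNF(R) diag = [2, 6] → torsion [2, 6]

Answer: M ≅ ℤ/2 ⊕ ℤ/6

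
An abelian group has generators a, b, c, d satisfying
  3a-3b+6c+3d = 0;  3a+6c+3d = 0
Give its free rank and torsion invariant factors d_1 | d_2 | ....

Answer: M ≅ ℤ^2 ⊕ ℤ/3 ⊕ ℤ/3

Derivation:
rank_ℚ(R)=2; free=4−2=2
SNF(R) diag = [3, 3] → torsion [3, 3]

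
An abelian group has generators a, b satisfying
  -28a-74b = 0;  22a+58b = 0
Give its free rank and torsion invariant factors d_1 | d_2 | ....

rank_ℚ(R)=2; free=2−2=0
SNF(R) diag = [2, 2] → torsion [2, 2]

Answer: M ≅ ℤ/2 ⊕ ℤ/2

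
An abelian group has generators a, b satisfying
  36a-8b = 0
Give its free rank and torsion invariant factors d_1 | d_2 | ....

rank_ℚ(R)=1; free=2−1=1
SNF(R) diag = [4] → torsion [4]

Answer: M ≅ ℤ^1 ⊕ ℤ/4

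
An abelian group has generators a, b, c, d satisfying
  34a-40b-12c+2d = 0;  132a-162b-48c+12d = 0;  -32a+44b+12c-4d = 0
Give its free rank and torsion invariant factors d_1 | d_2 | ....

rank_ℚ(R)=3; free=4−3=1
SNF(R) diag = [2, 6, 12] → torsion [2, 6, 12]

Answer: M ≅ ℤ^1 ⊕ ℤ/2 ⊕ ℤ/6 ⊕ ℤ/12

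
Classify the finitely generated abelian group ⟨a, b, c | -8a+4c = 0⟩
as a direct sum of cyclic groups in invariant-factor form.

rank_ℚ(R)=1; free=3−1=2
SNF(R) diag = [4] → torsion [4]

Answer: M ≅ ℤ^2 ⊕ ℤ/4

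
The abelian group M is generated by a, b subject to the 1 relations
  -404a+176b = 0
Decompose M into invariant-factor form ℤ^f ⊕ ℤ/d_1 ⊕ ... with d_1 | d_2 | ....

rank_ℚ(R)=1; free=2−1=1
SNF(R) diag = [4] → torsion [4]

Answer: M ≅ ℤ^1 ⊕ ℤ/4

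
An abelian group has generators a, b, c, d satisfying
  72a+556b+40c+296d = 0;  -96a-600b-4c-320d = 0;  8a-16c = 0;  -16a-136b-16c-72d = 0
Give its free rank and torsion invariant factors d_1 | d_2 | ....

Answer: M ≅ ℤ/4 ⊕ ℤ/4 ⊕ ℤ/8 ⊕ ℤ/24

Derivation:
rank_ℚ(R)=4; free=4−4=0
SNF(R) diag = [4, 4, 8, 24] → torsion [4, 4, 8, 24]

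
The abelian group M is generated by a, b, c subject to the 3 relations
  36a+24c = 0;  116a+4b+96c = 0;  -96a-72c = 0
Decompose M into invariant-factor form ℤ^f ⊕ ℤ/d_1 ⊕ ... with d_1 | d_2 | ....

Answer: M ≅ ℤ/4 ⊕ ℤ/12 ⊕ ℤ/24

Derivation:
rank_ℚ(R)=3; free=3−3=0
SNF(R) diag = [4, 12, 24] → torsion [4, 12, 24]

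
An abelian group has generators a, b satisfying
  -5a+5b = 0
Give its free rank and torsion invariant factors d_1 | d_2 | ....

Answer: M ≅ ℤ^1 ⊕ ℤ/5

Derivation:
rank_ℚ(R)=1; free=2−1=1
SNF(R) diag = [5] → torsion [5]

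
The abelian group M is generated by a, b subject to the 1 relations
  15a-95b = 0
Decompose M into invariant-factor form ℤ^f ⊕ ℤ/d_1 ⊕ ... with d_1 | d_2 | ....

rank_ℚ(R)=1; free=2−1=1
SNF(R) diag = [5] → torsion [5]

Answer: M ≅ ℤ^1 ⊕ ℤ/5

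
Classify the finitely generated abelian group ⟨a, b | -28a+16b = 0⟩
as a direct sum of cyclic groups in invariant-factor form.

rank_ℚ(R)=1; free=2−1=1
SNF(R) diag = [4] → torsion [4]

Answer: M ≅ ℤ^1 ⊕ ℤ/4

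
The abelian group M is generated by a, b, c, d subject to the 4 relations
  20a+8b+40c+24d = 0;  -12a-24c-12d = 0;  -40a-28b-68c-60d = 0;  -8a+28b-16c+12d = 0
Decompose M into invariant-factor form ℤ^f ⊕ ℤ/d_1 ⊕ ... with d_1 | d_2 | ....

Answer: M ≅ ℤ/4 ⊕ ℤ/12 ⊕ ℤ/12 ⊕ ℤ/12

Derivation:
rank_ℚ(R)=4; free=4−4=0
SNF(R) diag = [4, 12, 12, 12] → torsion [4, 12, 12, 12]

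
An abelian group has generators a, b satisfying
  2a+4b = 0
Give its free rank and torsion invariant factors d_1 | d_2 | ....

rank_ℚ(R)=1; free=2−1=1
SNF(R) diag = [2] → torsion [2]

Answer: M ≅ ℤ^1 ⊕ ℤ/2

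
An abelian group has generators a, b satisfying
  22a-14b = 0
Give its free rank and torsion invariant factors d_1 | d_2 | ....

rank_ℚ(R)=1; free=2−1=1
SNF(R) diag = [2] → torsion [2]

Answer: M ≅ ℤ^1 ⊕ ℤ/2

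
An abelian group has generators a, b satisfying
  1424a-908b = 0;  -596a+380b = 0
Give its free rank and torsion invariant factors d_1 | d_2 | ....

rank_ℚ(R)=2; free=2−2=0
SNF(R) diag = [4, 12] → torsion [4, 12]

Answer: M ≅ ℤ/4 ⊕ ℤ/12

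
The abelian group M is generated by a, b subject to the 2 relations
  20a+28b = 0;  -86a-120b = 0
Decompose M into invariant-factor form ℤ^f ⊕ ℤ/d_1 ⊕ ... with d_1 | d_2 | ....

rank_ℚ(R)=2; free=2−2=0
SNF(R) diag = [2, 4] → torsion [2, 4]

Answer: M ≅ ℤ/2 ⊕ ℤ/4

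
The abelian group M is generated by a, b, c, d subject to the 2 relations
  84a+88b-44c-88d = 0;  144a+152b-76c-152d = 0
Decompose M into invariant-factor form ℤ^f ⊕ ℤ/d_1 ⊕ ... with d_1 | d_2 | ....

Answer: M ≅ ℤ^2 ⊕ ℤ/4 ⊕ ℤ/12

Derivation:
rank_ℚ(R)=2; free=4−2=2
SNF(R) diag = [4, 12] → torsion [4, 12]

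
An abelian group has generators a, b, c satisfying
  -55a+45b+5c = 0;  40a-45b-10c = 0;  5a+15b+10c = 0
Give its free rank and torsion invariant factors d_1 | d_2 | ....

rank_ℚ(R)=3; free=3−3=0
SNF(R) diag = [5, 5, 15] → torsion [5, 5, 15]

Answer: M ≅ ℤ/5 ⊕ ℤ/5 ⊕ ℤ/15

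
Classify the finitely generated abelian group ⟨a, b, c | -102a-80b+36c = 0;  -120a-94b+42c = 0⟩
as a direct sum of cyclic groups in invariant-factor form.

Answer: M ≅ ℤ^1 ⊕ ℤ/2 ⊕ ℤ/6

Derivation:
rank_ℚ(R)=2; free=3−2=1
SNF(R) diag = [2, 6] → torsion [2, 6]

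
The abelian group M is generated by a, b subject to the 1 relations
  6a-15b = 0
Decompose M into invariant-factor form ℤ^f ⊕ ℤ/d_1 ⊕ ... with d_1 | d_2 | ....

Answer: M ≅ ℤ^1 ⊕ ℤ/3

Derivation:
rank_ℚ(R)=1; free=2−1=1
SNF(R) diag = [3] → torsion [3]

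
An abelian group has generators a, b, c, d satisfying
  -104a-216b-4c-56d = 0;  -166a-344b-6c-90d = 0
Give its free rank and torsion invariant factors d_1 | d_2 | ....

rank_ℚ(R)=2; free=4−2=2
SNF(R) diag = [2, 4] → torsion [2, 4]

Answer: M ≅ ℤ^2 ⊕ ℤ/2 ⊕ ℤ/4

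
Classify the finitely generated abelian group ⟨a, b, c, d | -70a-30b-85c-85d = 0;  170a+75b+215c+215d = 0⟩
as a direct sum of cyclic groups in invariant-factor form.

rank_ℚ(R)=2; free=4−2=2
SNF(R) diag = [5, 15] → torsion [5, 15]

Answer: M ≅ ℤ^2 ⊕ ℤ/5 ⊕ ℤ/15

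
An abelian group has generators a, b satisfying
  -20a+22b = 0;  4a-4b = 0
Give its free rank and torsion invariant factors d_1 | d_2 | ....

Answer: M ≅ ℤ/2 ⊕ ℤ/4

Derivation:
rank_ℚ(R)=2; free=2−2=0
SNF(R) diag = [2, 4] → torsion [2, 4]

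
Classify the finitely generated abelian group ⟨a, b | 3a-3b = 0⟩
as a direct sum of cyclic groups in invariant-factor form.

Answer: M ≅ ℤ^1 ⊕ ℤ/3

Derivation:
rank_ℚ(R)=1; free=2−1=1
SNF(R) diag = [3] → torsion [3]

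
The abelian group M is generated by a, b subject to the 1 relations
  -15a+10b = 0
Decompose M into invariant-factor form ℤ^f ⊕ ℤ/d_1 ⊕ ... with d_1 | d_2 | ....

Answer: M ≅ ℤ^1 ⊕ ℤ/5

Derivation:
rank_ℚ(R)=1; free=2−1=1
SNF(R) diag = [5] → torsion [5]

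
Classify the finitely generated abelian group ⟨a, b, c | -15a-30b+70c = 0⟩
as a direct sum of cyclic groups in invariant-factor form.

Answer: M ≅ ℤ^2 ⊕ ℤ/5

Derivation:
rank_ℚ(R)=1; free=3−1=2
SNF(R) diag = [5] → torsion [5]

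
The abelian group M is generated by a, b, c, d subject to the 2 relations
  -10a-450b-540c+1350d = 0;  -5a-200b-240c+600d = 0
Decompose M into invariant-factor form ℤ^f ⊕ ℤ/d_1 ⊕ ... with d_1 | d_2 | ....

rank_ℚ(R)=2; free=4−2=2
SNF(R) diag = [5, 10] → torsion [5, 10]

Answer: M ≅ ℤ^2 ⊕ ℤ/5 ⊕ ℤ/10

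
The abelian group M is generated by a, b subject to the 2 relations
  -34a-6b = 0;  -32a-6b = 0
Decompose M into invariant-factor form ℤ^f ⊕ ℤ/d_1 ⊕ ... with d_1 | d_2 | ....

Answer: M ≅ ℤ/2 ⊕ ℤ/6

Derivation:
rank_ℚ(R)=2; free=2−2=0
SNF(R) diag = [2, 6] → torsion [2, 6]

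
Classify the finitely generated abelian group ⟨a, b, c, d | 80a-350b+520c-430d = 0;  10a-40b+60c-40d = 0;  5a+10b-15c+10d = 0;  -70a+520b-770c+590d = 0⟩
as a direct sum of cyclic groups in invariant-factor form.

rank_ℚ(R)=4; free=4−4=0
SNF(R) diag = [5, 10, 30, 90] → torsion [5, 10, 30, 90]

Answer: M ≅ ℤ/5 ⊕ ℤ/10 ⊕ ℤ/30 ⊕ ℤ/90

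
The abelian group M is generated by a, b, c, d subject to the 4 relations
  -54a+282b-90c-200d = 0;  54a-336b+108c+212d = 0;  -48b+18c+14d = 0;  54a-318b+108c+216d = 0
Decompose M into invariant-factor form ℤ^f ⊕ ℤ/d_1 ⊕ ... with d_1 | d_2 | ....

Answer: M ≅ ℤ/2 ⊕ ℤ/6 ⊕ ℤ/18 ⊕ ℤ/54

Derivation:
rank_ℚ(R)=4; free=4−4=0
SNF(R) diag = [2, 6, 18, 54] → torsion [2, 6, 18, 54]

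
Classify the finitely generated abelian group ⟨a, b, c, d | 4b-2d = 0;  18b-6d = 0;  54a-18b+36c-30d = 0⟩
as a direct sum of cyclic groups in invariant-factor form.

Answer: M ≅ ℤ^1 ⊕ ℤ/2 ⊕ ℤ/6 ⊕ ℤ/18

Derivation:
rank_ℚ(R)=3; free=4−3=1
SNF(R) diag = [2, 6, 18] → torsion [2, 6, 18]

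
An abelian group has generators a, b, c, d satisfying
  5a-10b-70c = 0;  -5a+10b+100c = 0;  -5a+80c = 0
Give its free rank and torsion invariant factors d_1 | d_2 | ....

Answer: M ≅ ℤ^1 ⊕ ℤ/5 ⊕ ℤ/10 ⊕ ℤ/30

Derivation:
rank_ℚ(R)=3; free=4−3=1
SNF(R) diag = [5, 10, 30] → torsion [5, 10, 30]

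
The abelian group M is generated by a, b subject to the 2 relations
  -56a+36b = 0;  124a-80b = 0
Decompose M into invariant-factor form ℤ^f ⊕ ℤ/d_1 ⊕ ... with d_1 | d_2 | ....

Answer: M ≅ ℤ/4 ⊕ ℤ/4

Derivation:
rank_ℚ(R)=2; free=2−2=0
SNF(R) diag = [4, 4] → torsion [4, 4]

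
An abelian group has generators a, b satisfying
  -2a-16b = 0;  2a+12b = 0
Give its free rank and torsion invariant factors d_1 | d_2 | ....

rank_ℚ(R)=2; free=2−2=0
SNF(R) diag = [2, 4] → torsion [2, 4]

Answer: M ≅ ℤ/2 ⊕ ℤ/4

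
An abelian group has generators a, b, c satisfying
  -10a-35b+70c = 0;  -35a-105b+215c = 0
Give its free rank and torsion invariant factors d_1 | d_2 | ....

Answer: M ≅ ℤ^1 ⊕ ℤ/5 ⊕ ℤ/5

Derivation:
rank_ℚ(R)=2; free=3−2=1
SNF(R) diag = [5, 5] → torsion [5, 5]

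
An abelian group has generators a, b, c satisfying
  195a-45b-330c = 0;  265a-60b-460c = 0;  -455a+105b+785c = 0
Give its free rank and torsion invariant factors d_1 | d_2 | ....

Answer: M ≅ ℤ/5 ⊕ ℤ/15 ⊕ ℤ/45

Derivation:
rank_ℚ(R)=3; free=3−3=0
SNF(R) diag = [5, 15, 45] → torsion [5, 15, 45]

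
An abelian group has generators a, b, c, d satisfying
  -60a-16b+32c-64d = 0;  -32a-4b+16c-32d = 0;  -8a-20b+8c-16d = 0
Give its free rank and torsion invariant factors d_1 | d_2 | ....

rank_ℚ(R)=3; free=4−3=1
SNF(R) diag = [4, 4, 8] → torsion [4, 4, 8]

Answer: M ≅ ℤ^1 ⊕ ℤ/4 ⊕ ℤ/4 ⊕ ℤ/8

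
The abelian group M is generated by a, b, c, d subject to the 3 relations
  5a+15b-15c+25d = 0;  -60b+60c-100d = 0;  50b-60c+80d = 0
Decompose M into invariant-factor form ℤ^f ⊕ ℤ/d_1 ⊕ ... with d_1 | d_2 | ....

rank_ℚ(R)=3; free=4−3=1
SNF(R) diag = [5, 10, 20] → torsion [5, 10, 20]

Answer: M ≅ ℤ^1 ⊕ ℤ/5 ⊕ ℤ/10 ⊕ ℤ/20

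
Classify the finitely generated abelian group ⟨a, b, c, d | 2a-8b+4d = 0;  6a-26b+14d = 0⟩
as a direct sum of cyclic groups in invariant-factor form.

rank_ℚ(R)=2; free=4−2=2
SNF(R) diag = [2, 2] → torsion [2, 2]

Answer: M ≅ ℤ^2 ⊕ ℤ/2 ⊕ ℤ/2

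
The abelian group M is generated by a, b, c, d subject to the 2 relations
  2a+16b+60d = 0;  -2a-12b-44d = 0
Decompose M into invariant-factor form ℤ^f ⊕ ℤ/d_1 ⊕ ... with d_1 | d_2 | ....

Answer: M ≅ ℤ^2 ⊕ ℤ/2 ⊕ ℤ/4

Derivation:
rank_ℚ(R)=2; free=4−2=2
SNF(R) diag = [2, 4] → torsion [2, 4]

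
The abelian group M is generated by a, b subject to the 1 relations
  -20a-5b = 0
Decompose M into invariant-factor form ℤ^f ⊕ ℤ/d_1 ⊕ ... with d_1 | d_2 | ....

rank_ℚ(R)=1; free=2−1=1
SNF(R) diag = [5] → torsion [5]

Answer: M ≅ ℤ^1 ⊕ ℤ/5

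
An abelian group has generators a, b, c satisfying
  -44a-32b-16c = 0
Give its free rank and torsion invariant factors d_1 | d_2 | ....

Answer: M ≅ ℤ^2 ⊕ ℤ/4

Derivation:
rank_ℚ(R)=1; free=3−1=2
SNF(R) diag = [4] → torsion [4]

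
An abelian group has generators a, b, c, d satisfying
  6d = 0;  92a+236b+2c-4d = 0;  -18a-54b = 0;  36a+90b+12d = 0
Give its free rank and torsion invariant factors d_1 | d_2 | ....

Answer: M ≅ ℤ/2 ⊕ ℤ/6 ⊕ ℤ/18 ⊕ ℤ/18

Derivation:
rank_ℚ(R)=4; free=4−4=0
SNF(R) diag = [2, 6, 18, 18] → torsion [2, 6, 18, 18]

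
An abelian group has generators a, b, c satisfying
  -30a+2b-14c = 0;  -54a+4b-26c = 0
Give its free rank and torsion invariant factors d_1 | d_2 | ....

rank_ℚ(R)=2; free=3−2=1
SNF(R) diag = [2, 2] → torsion [2, 2]

Answer: M ≅ ℤ^1 ⊕ ℤ/2 ⊕ ℤ/2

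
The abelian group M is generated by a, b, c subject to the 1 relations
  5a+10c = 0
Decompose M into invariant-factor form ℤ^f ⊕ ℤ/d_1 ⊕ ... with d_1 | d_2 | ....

rank_ℚ(R)=1; free=3−1=2
SNF(R) diag = [5] → torsion [5]

Answer: M ≅ ℤ^2 ⊕ ℤ/5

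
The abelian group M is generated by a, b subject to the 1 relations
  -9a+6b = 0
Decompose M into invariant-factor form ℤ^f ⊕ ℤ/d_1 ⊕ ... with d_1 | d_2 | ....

Answer: M ≅ ℤ^1 ⊕ ℤ/3

Derivation:
rank_ℚ(R)=1; free=2−1=1
SNF(R) diag = [3] → torsion [3]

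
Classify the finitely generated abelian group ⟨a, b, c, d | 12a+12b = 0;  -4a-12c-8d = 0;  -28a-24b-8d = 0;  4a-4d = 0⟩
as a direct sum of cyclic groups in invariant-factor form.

rank_ℚ(R)=4; free=4−4=0
SNF(R) diag = [4, 12, 12, 12] → torsion [4, 12, 12, 12]

Answer: M ≅ ℤ/4 ⊕ ℤ/12 ⊕ ℤ/12 ⊕ ℤ/12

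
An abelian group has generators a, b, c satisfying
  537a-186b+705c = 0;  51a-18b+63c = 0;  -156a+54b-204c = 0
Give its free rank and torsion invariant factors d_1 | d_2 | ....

rank_ℚ(R)=3; free=3−3=0
SNF(R) diag = [3, 6, 12] → torsion [3, 6, 12]

Answer: M ≅ ℤ/3 ⊕ ℤ/6 ⊕ ℤ/12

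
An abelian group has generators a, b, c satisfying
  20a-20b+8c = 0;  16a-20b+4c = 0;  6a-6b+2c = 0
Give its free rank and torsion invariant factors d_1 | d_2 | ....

Answer: M ≅ ℤ/2 ⊕ ℤ/4 ⊕ ℤ/4

Derivation:
rank_ℚ(R)=3; free=3−3=0
SNF(R) diag = [2, 4, 4] → torsion [2, 4, 4]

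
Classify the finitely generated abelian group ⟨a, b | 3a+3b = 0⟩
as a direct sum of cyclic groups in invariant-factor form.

Answer: M ≅ ℤ^1 ⊕ ℤ/3

Derivation:
rank_ℚ(R)=1; free=2−1=1
SNF(R) diag = [3] → torsion [3]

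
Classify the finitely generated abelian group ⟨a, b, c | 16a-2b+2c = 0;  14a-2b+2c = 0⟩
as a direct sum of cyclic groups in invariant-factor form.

Answer: M ≅ ℤ^1 ⊕ ℤ/2 ⊕ ℤ/2

Derivation:
rank_ℚ(R)=2; free=3−2=1
SNF(R) diag = [2, 2] → torsion [2, 2]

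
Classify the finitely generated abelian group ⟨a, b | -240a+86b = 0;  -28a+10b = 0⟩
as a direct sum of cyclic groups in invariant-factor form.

rank_ℚ(R)=2; free=2−2=0
SNF(R) diag = [2, 4] → torsion [2, 4]

Answer: M ≅ ℤ/2 ⊕ ℤ/4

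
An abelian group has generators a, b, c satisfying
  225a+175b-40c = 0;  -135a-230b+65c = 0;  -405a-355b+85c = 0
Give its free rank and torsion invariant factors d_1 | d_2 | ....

rank_ℚ(R)=3; free=3−3=0
SNF(R) diag = [5, 15, 45] → torsion [5, 15, 45]

Answer: M ≅ ℤ/5 ⊕ ℤ/15 ⊕ ℤ/45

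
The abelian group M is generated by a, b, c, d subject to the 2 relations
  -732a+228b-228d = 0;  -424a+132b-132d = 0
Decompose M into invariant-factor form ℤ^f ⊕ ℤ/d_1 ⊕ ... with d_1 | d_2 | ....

rank_ℚ(R)=2; free=4−2=2
SNF(R) diag = [4, 12] → torsion [4, 12]

Answer: M ≅ ℤ^2 ⊕ ℤ/4 ⊕ ℤ/12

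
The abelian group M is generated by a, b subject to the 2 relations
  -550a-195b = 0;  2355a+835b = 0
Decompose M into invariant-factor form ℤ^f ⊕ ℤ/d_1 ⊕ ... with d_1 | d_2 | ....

Answer: M ≅ ℤ/5 ⊕ ℤ/5

Derivation:
rank_ℚ(R)=2; free=2−2=0
SNF(R) diag = [5, 5] → torsion [5, 5]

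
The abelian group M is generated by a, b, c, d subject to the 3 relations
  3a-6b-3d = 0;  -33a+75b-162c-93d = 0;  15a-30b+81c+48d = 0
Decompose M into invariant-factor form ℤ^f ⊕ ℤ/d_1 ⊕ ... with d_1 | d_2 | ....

Answer: M ≅ ℤ^1 ⊕ ℤ/3 ⊕ ℤ/9 ⊕ ℤ/9

Derivation:
rank_ℚ(R)=3; free=4−3=1
SNF(R) diag = [3, 9, 9] → torsion [3, 9, 9]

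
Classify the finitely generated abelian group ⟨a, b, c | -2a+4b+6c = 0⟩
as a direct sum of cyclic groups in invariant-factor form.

Answer: M ≅ ℤ^2 ⊕ ℤ/2

Derivation:
rank_ℚ(R)=1; free=3−1=2
SNF(R) diag = [2] → torsion [2]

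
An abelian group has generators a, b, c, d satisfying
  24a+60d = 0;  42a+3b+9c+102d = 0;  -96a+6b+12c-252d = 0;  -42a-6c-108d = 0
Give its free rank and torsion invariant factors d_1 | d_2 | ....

rank_ℚ(R)=4; free=4−4=0
SNF(R) diag = [3, 6, 6, 12] → torsion [3, 6, 6, 12]

Answer: M ≅ ℤ/3 ⊕ ℤ/6 ⊕ ℤ/6 ⊕ ℤ/12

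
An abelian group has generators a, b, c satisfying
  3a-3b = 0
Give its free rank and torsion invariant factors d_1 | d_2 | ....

rank_ℚ(R)=1; free=3−1=2
SNF(R) diag = [3] → torsion [3]

Answer: M ≅ ℤ^2 ⊕ ℤ/3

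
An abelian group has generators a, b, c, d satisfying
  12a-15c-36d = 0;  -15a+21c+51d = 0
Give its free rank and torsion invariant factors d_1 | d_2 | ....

rank_ℚ(R)=2; free=4−2=2
SNF(R) diag = [3, 3] → torsion [3, 3]

Answer: M ≅ ℤ^2 ⊕ ℤ/3 ⊕ ℤ/3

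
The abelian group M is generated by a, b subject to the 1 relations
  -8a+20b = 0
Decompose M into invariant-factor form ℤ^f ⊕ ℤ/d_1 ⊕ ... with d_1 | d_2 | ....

Answer: M ≅ ℤ^1 ⊕ ℤ/4

Derivation:
rank_ℚ(R)=1; free=2−1=1
SNF(R) diag = [4] → torsion [4]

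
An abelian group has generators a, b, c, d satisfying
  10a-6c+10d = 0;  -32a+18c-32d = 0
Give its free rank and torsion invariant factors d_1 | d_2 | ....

Answer: M ≅ ℤ^2 ⊕ ℤ/2 ⊕ ℤ/6

Derivation:
rank_ℚ(R)=2; free=4−2=2
SNF(R) diag = [2, 6] → torsion [2, 6]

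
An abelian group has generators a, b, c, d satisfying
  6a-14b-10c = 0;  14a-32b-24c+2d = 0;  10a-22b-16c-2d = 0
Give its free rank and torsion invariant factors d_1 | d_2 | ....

Answer: M ≅ ℤ^1 ⊕ ℤ/2 ⊕ ℤ/2 ⊕ ℤ/2

Derivation:
rank_ℚ(R)=3; free=4−3=1
SNF(R) diag = [2, 2, 2] → torsion [2, 2, 2]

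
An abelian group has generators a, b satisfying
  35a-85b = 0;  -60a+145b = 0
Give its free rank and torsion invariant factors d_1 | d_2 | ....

Answer: M ≅ ℤ/5 ⊕ ℤ/5

Derivation:
rank_ℚ(R)=2; free=2−2=0
SNF(R) diag = [5, 5] → torsion [5, 5]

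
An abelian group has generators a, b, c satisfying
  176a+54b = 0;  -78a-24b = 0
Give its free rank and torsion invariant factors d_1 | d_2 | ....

rank_ℚ(R)=2; free=3−2=1
SNF(R) diag = [2, 6] → torsion [2, 6]

Answer: M ≅ ℤ^1 ⊕ ℤ/2 ⊕ ℤ/6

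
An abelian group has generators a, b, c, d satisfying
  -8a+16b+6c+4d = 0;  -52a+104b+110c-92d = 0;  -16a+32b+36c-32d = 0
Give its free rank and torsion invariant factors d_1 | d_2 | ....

Answer: M ≅ ℤ^1 ⊕ ℤ/2 ⊕ ℤ/4 ⊕ ℤ/8

Derivation:
rank_ℚ(R)=3; free=4−3=1
SNF(R) diag = [2, 4, 8] → torsion [2, 4, 8]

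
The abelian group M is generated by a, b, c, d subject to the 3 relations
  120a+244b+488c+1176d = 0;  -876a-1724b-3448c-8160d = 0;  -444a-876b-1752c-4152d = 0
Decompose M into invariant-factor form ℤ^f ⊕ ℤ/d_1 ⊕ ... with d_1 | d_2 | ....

rank_ℚ(R)=3; free=4−3=1
SNF(R) diag = [4, 12, 24] → torsion [4, 12, 24]

Answer: M ≅ ℤ^1 ⊕ ℤ/4 ⊕ ℤ/12 ⊕ ℤ/24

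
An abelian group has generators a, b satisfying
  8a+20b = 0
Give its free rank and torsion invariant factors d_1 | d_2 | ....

Answer: M ≅ ℤ^1 ⊕ ℤ/4

Derivation:
rank_ℚ(R)=1; free=2−1=1
SNF(R) diag = [4] → torsion [4]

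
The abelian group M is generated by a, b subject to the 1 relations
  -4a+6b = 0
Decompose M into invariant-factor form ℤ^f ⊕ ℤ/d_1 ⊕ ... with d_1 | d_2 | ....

rank_ℚ(R)=1; free=2−1=1
SNF(R) diag = [2] → torsion [2]

Answer: M ≅ ℤ^1 ⊕ ℤ/2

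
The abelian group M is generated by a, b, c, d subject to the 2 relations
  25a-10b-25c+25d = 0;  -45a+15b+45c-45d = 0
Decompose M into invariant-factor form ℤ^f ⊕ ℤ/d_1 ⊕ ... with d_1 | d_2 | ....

Answer: M ≅ ℤ^2 ⊕ ℤ/5 ⊕ ℤ/15

Derivation:
rank_ℚ(R)=2; free=4−2=2
SNF(R) diag = [5, 15] → torsion [5, 15]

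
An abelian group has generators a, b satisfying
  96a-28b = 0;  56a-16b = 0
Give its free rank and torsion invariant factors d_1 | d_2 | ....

Answer: M ≅ ℤ/4 ⊕ ℤ/8

Derivation:
rank_ℚ(R)=2; free=2−2=0
SNF(R) diag = [4, 8] → torsion [4, 8]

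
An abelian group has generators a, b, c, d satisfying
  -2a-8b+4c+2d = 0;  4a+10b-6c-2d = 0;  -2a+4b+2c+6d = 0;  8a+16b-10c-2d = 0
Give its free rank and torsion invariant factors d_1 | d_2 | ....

rank_ℚ(R)=4; free=4−4=0
SNF(R) diag = [2, 2, 2, 6] → torsion [2, 2, 2, 6]

Answer: M ≅ ℤ/2 ⊕ ℤ/2 ⊕ ℤ/2 ⊕ ℤ/6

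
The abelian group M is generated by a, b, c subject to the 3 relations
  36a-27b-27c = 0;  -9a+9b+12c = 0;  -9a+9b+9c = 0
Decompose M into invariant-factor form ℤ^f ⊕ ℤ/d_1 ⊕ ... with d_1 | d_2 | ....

rank_ℚ(R)=3; free=3−3=0
SNF(R) diag = [3, 9, 9] → torsion [3, 9, 9]

Answer: M ≅ ℤ/3 ⊕ ℤ/9 ⊕ ℤ/9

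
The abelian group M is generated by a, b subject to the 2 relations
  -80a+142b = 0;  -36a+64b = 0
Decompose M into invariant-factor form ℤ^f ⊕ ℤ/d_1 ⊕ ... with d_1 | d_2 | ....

Answer: M ≅ ℤ/2 ⊕ ℤ/4

Derivation:
rank_ℚ(R)=2; free=2−2=0
SNF(R) diag = [2, 4] → torsion [2, 4]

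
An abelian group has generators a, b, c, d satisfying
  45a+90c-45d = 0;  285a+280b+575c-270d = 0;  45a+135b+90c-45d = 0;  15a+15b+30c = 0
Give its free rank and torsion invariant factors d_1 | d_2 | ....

Answer: M ≅ ℤ/5 ⊕ ℤ/15 ⊕ ℤ/45 ⊕ ℤ/135

Derivation:
rank_ℚ(R)=4; free=4−4=0
SNF(R) diag = [5, 15, 45, 135] → torsion [5, 15, 45, 135]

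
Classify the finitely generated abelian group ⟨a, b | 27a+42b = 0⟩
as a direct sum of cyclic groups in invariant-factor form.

Answer: M ≅ ℤ^1 ⊕ ℤ/3

Derivation:
rank_ℚ(R)=1; free=2−1=1
SNF(R) diag = [3] → torsion [3]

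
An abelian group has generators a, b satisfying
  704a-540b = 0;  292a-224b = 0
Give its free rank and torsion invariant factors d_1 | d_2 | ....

Answer: M ≅ ℤ/4 ⊕ ℤ/4

Derivation:
rank_ℚ(R)=2; free=2−2=0
SNF(R) diag = [4, 4] → torsion [4, 4]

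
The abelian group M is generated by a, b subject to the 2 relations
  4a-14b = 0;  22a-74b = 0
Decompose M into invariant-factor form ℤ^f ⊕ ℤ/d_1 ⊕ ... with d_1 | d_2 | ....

rank_ℚ(R)=2; free=2−2=0
SNF(R) diag = [2, 6] → torsion [2, 6]

Answer: M ≅ ℤ/2 ⊕ ℤ/6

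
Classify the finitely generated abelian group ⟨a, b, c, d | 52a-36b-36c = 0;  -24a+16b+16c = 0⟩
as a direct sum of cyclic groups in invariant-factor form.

rank_ℚ(R)=2; free=4−2=2
SNF(R) diag = [4, 8] → torsion [4, 8]

Answer: M ≅ ℤ^2 ⊕ ℤ/4 ⊕ ℤ/8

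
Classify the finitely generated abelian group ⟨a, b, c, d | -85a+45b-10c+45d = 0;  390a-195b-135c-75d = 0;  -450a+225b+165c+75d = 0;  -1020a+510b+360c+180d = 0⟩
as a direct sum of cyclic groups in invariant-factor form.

rank_ℚ(R)=4; free=4−4=0
SNF(R) diag = [5, 15, 30, 30] → torsion [5, 15, 30, 30]

Answer: M ≅ ℤ/5 ⊕ ℤ/15 ⊕ ℤ/30 ⊕ ℤ/30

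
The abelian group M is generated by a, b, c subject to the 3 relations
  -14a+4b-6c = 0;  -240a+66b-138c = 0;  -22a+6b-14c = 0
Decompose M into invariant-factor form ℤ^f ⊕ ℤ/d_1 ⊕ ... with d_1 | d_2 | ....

rank_ℚ(R)=3; free=3−3=0
SNF(R) diag = [2, 2, 6] → torsion [2, 2, 6]

Answer: M ≅ ℤ/2 ⊕ ℤ/2 ⊕ ℤ/6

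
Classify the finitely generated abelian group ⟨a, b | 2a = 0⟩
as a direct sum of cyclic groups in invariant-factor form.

Answer: M ≅ ℤ^1 ⊕ ℤ/2

Derivation:
rank_ℚ(R)=1; free=2−1=1
SNF(R) diag = [2] → torsion [2]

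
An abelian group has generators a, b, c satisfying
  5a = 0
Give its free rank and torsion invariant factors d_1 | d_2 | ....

Answer: M ≅ ℤ^2 ⊕ ℤ/5

Derivation:
rank_ℚ(R)=1; free=3−1=2
SNF(R) diag = [5] → torsion [5]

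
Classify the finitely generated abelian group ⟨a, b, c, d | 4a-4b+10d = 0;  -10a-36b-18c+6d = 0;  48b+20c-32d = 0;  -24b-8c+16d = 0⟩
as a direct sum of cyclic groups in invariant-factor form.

rank_ℚ(R)=4; free=4−4=0
SNF(R) diag = [2, 2, 4, 8] → torsion [2, 2, 4, 8]

Answer: M ≅ ℤ/2 ⊕ ℤ/2 ⊕ ℤ/4 ⊕ ℤ/8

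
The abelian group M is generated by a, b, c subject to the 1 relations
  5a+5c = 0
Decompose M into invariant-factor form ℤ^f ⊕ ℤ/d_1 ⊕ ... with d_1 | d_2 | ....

rank_ℚ(R)=1; free=3−1=2
SNF(R) diag = [5] → torsion [5]

Answer: M ≅ ℤ^2 ⊕ ℤ/5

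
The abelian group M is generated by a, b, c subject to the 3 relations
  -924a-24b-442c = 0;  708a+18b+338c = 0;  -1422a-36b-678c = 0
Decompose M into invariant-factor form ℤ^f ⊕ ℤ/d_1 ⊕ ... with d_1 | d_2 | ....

rank_ℚ(R)=3; free=3−3=0
SNF(R) diag = [2, 6, 18] → torsion [2, 6, 18]

Answer: M ≅ ℤ/2 ⊕ ℤ/6 ⊕ ℤ/18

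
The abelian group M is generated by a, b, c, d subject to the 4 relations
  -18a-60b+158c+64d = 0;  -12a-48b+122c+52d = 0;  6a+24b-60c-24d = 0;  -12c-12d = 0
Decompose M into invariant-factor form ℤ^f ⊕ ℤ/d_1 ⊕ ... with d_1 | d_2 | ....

Answer: M ≅ ℤ/2 ⊕ ℤ/6 ⊕ ℤ/12 ⊕ ℤ/12

Derivation:
rank_ℚ(R)=4; free=4−4=0
SNF(R) diag = [2, 6, 12, 12] → torsion [2, 6, 12, 12]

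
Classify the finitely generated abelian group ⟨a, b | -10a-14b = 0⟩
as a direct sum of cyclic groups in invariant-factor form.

Answer: M ≅ ℤ^1 ⊕ ℤ/2

Derivation:
rank_ℚ(R)=1; free=2−1=1
SNF(R) diag = [2] → torsion [2]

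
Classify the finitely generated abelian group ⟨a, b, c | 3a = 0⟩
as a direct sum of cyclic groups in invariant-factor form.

rank_ℚ(R)=1; free=3−1=2
SNF(R) diag = [3] → torsion [3]

Answer: M ≅ ℤ^2 ⊕ ℤ/3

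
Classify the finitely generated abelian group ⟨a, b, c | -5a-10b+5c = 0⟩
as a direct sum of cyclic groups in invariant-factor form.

rank_ℚ(R)=1; free=3−1=2
SNF(R) diag = [5] → torsion [5]

Answer: M ≅ ℤ^2 ⊕ ℤ/5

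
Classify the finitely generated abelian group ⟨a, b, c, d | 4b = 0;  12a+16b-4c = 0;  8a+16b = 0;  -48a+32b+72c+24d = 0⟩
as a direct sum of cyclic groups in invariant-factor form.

Answer: M ≅ ℤ/4 ⊕ ℤ/4 ⊕ ℤ/8 ⊕ ℤ/24

Derivation:
rank_ℚ(R)=4; free=4−4=0
SNF(R) diag = [4, 4, 8, 24] → torsion [4, 4, 8, 24]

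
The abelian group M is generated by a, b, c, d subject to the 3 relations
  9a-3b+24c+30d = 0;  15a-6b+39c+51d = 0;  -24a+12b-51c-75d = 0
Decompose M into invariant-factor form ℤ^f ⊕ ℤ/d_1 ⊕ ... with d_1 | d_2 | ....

Answer: M ≅ ℤ^1 ⊕ ℤ/3 ⊕ ℤ/3 ⊕ ℤ/9

Derivation:
rank_ℚ(R)=3; free=4−3=1
SNF(R) diag = [3, 3, 9] → torsion [3, 3, 9]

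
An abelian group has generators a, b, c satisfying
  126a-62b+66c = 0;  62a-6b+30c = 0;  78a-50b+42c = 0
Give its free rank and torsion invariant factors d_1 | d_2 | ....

rank_ℚ(R)=3; free=3−3=0
SNF(R) diag = [2, 4, 12] → torsion [2, 4, 12]

Answer: M ≅ ℤ/2 ⊕ ℤ/4 ⊕ ℤ/12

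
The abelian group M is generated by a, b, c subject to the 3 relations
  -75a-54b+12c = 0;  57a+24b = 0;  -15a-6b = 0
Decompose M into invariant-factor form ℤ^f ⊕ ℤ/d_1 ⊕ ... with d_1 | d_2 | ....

Answer: M ≅ ℤ/3 ⊕ ℤ/6 ⊕ ℤ/12

Derivation:
rank_ℚ(R)=3; free=3−3=0
SNF(R) diag = [3, 6, 12] → torsion [3, 6, 12]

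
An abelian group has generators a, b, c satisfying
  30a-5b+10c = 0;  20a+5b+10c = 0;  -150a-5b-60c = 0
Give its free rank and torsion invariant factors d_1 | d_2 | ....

Answer: M ≅ ℤ/5 ⊕ ℤ/10 ⊕ ℤ/10

Derivation:
rank_ℚ(R)=3; free=3−3=0
SNF(R) diag = [5, 10, 10] → torsion [5, 10, 10]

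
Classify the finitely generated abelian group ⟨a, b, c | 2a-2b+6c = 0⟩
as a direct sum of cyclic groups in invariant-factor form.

Answer: M ≅ ℤ^2 ⊕ ℤ/2

Derivation:
rank_ℚ(R)=1; free=3−1=2
SNF(R) diag = [2] → torsion [2]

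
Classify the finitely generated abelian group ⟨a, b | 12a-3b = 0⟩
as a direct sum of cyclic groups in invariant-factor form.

Answer: M ≅ ℤ^1 ⊕ ℤ/3

Derivation:
rank_ℚ(R)=1; free=2−1=1
SNF(R) diag = [3] → torsion [3]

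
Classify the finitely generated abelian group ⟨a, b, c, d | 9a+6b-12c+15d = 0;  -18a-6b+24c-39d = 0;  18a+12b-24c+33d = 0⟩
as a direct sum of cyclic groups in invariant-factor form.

Answer: M ≅ ℤ^1 ⊕ ℤ/3 ⊕ ℤ/3 ⊕ ℤ/6

Derivation:
rank_ℚ(R)=3; free=4−3=1
SNF(R) diag = [3, 3, 6] → torsion [3, 3, 6]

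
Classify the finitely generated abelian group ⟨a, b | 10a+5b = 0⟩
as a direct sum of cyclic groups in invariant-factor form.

rank_ℚ(R)=1; free=2−1=1
SNF(R) diag = [5] → torsion [5]

Answer: M ≅ ℤ^1 ⊕ ℤ/5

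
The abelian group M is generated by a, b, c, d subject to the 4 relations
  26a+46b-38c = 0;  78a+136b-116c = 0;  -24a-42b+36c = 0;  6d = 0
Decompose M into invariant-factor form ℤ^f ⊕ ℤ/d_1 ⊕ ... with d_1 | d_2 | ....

Answer: M ≅ ℤ/2 ⊕ ℤ/2 ⊕ ℤ/6 ⊕ ℤ/6

Derivation:
rank_ℚ(R)=4; free=4−4=0
SNF(R) diag = [2, 2, 6, 6] → torsion [2, 2, 6, 6]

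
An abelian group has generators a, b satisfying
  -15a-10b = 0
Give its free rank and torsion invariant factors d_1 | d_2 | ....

Answer: M ≅ ℤ^1 ⊕ ℤ/5

Derivation:
rank_ℚ(R)=1; free=2−1=1
SNF(R) diag = [5] → torsion [5]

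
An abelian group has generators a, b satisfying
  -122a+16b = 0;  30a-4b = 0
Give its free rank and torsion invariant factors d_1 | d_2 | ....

Answer: M ≅ ℤ/2 ⊕ ℤ/4

Derivation:
rank_ℚ(R)=2; free=2−2=0
SNF(R) diag = [2, 4] → torsion [2, 4]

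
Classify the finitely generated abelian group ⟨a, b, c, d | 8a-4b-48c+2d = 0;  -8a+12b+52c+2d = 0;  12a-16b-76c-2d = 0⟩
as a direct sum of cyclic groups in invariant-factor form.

Answer: M ≅ ℤ^1 ⊕ ℤ/2 ⊕ ℤ/4 ⊕ ℤ/4

Derivation:
rank_ℚ(R)=3; free=4−3=1
SNF(R) diag = [2, 4, 4] → torsion [2, 4, 4]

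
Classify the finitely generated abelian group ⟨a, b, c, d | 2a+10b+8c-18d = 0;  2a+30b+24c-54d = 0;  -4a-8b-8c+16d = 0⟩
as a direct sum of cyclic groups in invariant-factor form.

Answer: M ≅ ℤ^1 ⊕ ℤ/2 ⊕ ℤ/4 ⊕ ℤ/8

Derivation:
rank_ℚ(R)=3; free=4−3=1
SNF(R) diag = [2, 4, 8] → torsion [2, 4, 8]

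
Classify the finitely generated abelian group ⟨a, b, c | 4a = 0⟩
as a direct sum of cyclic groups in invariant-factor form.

Answer: M ≅ ℤ^2 ⊕ ℤ/4

Derivation:
rank_ℚ(R)=1; free=3−1=2
SNF(R) diag = [4] → torsion [4]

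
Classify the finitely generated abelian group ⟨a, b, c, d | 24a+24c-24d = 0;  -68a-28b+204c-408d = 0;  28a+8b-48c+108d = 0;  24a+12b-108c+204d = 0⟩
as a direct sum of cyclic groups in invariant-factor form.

rank_ℚ(R)=4; free=4−4=0
SNF(R) diag = [4, 12, 24, 24] → torsion [4, 12, 24, 24]

Answer: M ≅ ℤ/4 ⊕ ℤ/12 ⊕ ℤ/24 ⊕ ℤ/24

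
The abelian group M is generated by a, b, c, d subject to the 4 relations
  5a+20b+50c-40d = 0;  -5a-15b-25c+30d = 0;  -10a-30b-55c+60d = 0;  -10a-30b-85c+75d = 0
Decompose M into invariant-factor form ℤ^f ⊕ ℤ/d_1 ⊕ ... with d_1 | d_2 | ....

rank_ℚ(R)=4; free=4−4=0
SNF(R) diag = [5, 5, 5, 15] → torsion [5, 5, 5, 15]

Answer: M ≅ ℤ/5 ⊕ ℤ/5 ⊕ ℤ/5 ⊕ ℤ/15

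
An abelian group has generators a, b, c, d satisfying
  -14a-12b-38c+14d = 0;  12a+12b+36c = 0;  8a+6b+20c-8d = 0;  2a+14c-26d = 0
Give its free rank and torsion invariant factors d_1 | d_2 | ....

Answer: M ≅ ℤ/2 ⊕ ℤ/6 ⊕ ℤ/12 ⊕ ℤ/12

Derivation:
rank_ℚ(R)=4; free=4−4=0
SNF(R) diag = [2, 6, 12, 12] → torsion [2, 6, 12, 12]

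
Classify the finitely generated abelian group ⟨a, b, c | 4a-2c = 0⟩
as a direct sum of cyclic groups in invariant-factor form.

rank_ℚ(R)=1; free=3−1=2
SNF(R) diag = [2] → torsion [2]

Answer: M ≅ ℤ^2 ⊕ ℤ/2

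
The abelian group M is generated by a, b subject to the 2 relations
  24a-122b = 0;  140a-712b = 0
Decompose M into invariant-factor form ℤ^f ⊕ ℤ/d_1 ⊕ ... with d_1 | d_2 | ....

Answer: M ≅ ℤ/2 ⊕ ℤ/4

Derivation:
rank_ℚ(R)=2; free=2−2=0
SNF(R) diag = [2, 4] → torsion [2, 4]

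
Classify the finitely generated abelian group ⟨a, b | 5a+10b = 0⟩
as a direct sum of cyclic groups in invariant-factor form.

Answer: M ≅ ℤ^1 ⊕ ℤ/5

Derivation:
rank_ℚ(R)=1; free=2−1=1
SNF(R) diag = [5] → torsion [5]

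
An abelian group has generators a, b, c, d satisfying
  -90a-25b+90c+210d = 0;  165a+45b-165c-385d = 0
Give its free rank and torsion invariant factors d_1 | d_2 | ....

Answer: M ≅ ℤ^2 ⊕ ℤ/5 ⊕ ℤ/5

Derivation:
rank_ℚ(R)=2; free=4−2=2
SNF(R) diag = [5, 5] → torsion [5, 5]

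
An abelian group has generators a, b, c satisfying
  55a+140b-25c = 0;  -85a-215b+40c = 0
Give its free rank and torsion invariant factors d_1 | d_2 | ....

Answer: M ≅ ℤ^1 ⊕ ℤ/5 ⊕ ℤ/15

Derivation:
rank_ℚ(R)=2; free=3−2=1
SNF(R) diag = [5, 15] → torsion [5, 15]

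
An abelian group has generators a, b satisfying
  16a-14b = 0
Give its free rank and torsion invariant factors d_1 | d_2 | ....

rank_ℚ(R)=1; free=2−1=1
SNF(R) diag = [2] → torsion [2]

Answer: M ≅ ℤ^1 ⊕ ℤ/2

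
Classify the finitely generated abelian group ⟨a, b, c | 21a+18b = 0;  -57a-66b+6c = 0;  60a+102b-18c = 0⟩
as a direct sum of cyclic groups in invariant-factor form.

rank_ℚ(R)=3; free=3−3=0
SNF(R) diag = [3, 6, 6] → torsion [3, 6, 6]

Answer: M ≅ ℤ/3 ⊕ ℤ/6 ⊕ ℤ/6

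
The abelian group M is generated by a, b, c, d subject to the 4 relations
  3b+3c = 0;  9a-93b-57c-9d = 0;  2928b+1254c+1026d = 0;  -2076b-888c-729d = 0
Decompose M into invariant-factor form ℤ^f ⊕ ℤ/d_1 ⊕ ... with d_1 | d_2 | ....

Answer: M ≅ ℤ/3 ⊕ ℤ/9 ⊕ ℤ/27 ⊕ ℤ/54

Derivation:
rank_ℚ(R)=4; free=4−4=0
SNF(R) diag = [3, 9, 27, 54] → torsion [3, 9, 27, 54]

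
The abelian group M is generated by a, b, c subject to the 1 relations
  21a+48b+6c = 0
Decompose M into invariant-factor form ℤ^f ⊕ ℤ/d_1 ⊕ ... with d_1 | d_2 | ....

rank_ℚ(R)=1; free=3−1=2
SNF(R) diag = [3] → torsion [3]

Answer: M ≅ ℤ^2 ⊕ ℤ/3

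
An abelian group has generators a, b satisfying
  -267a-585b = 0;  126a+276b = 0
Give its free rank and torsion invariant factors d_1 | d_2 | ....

rank_ℚ(R)=2; free=2−2=0
SNF(R) diag = [3, 6] → torsion [3, 6]

Answer: M ≅ ℤ/3 ⊕ ℤ/6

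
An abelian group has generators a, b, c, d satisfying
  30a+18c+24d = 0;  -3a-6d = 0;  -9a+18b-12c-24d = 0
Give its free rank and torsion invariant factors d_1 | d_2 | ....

rank_ℚ(R)=3; free=4−3=1
SNF(R) diag = [3, 6, 18] → torsion [3, 6, 18]

Answer: M ≅ ℤ^1 ⊕ ℤ/3 ⊕ ℤ/6 ⊕ ℤ/18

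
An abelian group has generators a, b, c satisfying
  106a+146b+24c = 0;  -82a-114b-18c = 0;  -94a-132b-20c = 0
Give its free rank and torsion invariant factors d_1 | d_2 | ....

Answer: M ≅ ℤ/2 ⊕ ℤ/2 ⊕ ℤ/2

Derivation:
rank_ℚ(R)=3; free=3−3=0
SNF(R) diag = [2, 2, 2] → torsion [2, 2, 2]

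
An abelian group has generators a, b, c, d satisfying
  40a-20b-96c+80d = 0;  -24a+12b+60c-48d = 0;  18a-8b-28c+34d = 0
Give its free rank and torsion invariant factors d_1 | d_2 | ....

Answer: M ≅ ℤ^1 ⊕ ℤ/2 ⊕ ℤ/4 ⊕ ℤ/12

Derivation:
rank_ℚ(R)=3; free=4−3=1
SNF(R) diag = [2, 4, 12] → torsion [2, 4, 12]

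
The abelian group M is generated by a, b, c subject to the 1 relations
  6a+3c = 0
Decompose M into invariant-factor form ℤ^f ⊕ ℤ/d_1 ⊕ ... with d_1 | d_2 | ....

Answer: M ≅ ℤ^2 ⊕ ℤ/3

Derivation:
rank_ℚ(R)=1; free=3−1=2
SNF(R) diag = [3] → torsion [3]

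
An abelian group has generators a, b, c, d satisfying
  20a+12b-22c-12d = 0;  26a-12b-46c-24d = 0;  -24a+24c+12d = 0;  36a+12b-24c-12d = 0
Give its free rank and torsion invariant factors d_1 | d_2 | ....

rank_ℚ(R)=4; free=4−4=0
SNF(R) diag = [2, 6, 12, 12] → torsion [2, 6, 12, 12]

Answer: M ≅ ℤ/2 ⊕ ℤ/6 ⊕ ℤ/12 ⊕ ℤ/12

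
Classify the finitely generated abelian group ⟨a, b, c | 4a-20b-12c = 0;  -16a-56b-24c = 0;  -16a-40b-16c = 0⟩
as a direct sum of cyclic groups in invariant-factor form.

Answer: M ≅ ℤ/4 ⊕ ℤ/8 ⊕ ℤ/8

Derivation:
rank_ℚ(R)=3; free=3−3=0
SNF(R) diag = [4, 8, 8] → torsion [4, 8, 8]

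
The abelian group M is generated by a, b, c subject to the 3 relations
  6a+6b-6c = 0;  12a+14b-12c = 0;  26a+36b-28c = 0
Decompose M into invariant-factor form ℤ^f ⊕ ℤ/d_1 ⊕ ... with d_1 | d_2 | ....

Answer: M ≅ ℤ/2 ⊕ ℤ/2 ⊕ ℤ/6

Derivation:
rank_ℚ(R)=3; free=3−3=0
SNF(R) diag = [2, 2, 6] → torsion [2, 2, 6]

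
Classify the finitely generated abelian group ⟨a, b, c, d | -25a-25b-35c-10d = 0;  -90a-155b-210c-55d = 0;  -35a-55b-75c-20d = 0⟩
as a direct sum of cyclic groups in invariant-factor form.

Answer: M ≅ ℤ^1 ⊕ ℤ/5 ⊕ ℤ/5 ⊕ ℤ/10

Derivation:
rank_ℚ(R)=3; free=4−3=1
SNF(R) diag = [5, 5, 10] → torsion [5, 5, 10]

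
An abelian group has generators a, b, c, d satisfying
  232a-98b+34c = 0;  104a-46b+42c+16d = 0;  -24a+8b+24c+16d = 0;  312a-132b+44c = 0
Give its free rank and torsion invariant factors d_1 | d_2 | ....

Answer: M ≅ ℤ/2 ⊕ ℤ/4 ⊕ ℤ/8 ⊕ ℤ/16

Derivation:
rank_ℚ(R)=4; free=4−4=0
SNF(R) diag = [2, 4, 8, 16] → torsion [2, 4, 8, 16]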